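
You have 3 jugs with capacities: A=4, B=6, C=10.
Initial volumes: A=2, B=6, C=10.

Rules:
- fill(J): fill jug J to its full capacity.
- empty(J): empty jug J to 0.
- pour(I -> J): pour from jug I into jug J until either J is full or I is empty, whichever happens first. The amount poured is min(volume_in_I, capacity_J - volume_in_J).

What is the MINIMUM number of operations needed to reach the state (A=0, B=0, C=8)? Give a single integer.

Answer: 3

Derivation:
BFS from (A=2, B=6, C=10). One shortest path:
  1. empty(B) -> (A=2 B=0 C=10)
  2. pour(C -> A) -> (A=4 B=0 C=8)
  3. empty(A) -> (A=0 B=0 C=8)
Reached target in 3 moves.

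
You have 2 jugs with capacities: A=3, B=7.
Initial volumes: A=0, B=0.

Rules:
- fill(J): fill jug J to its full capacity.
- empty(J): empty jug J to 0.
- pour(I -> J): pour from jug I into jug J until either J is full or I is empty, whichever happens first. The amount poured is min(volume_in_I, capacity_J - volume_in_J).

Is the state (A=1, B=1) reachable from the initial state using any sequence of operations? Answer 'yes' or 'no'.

BFS explored all 20 reachable states.
Reachable set includes: (0,0), (0,1), (0,2), (0,3), (0,4), (0,5), (0,6), (0,7), (1,0), (1,7), (2,0), (2,7) ...
Target (A=1, B=1) not in reachable set → no.

Answer: no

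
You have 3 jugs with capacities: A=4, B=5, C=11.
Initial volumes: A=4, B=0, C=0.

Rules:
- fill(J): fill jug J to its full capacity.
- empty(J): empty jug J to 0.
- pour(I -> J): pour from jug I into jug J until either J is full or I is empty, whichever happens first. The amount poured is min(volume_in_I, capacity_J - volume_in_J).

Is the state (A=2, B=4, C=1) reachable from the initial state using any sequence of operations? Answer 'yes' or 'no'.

Answer: no

Derivation:
BFS explored all 240 reachable states.
Reachable set includes: (0,0,0), (0,0,1), (0,0,2), (0,0,3), (0,0,4), (0,0,5), (0,0,6), (0,0,7), (0,0,8), (0,0,9), (0,0,10), (0,0,11) ...
Target (A=2, B=4, C=1) not in reachable set → no.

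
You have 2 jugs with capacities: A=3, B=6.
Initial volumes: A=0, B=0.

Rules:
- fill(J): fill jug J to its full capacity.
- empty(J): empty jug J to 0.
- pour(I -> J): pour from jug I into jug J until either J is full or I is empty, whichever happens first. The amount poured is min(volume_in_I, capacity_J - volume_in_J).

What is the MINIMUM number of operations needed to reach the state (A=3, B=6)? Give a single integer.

BFS from (A=0, B=0). One shortest path:
  1. fill(A) -> (A=3 B=0)
  2. fill(B) -> (A=3 B=6)
Reached target in 2 moves.

Answer: 2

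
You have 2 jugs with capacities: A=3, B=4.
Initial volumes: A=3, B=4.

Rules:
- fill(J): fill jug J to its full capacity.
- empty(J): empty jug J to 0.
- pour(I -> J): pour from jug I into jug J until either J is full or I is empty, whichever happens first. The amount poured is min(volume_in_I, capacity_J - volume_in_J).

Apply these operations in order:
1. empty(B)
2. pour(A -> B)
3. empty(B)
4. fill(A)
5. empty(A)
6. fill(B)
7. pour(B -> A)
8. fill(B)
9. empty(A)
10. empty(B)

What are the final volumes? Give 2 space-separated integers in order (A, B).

Step 1: empty(B) -> (A=3 B=0)
Step 2: pour(A -> B) -> (A=0 B=3)
Step 3: empty(B) -> (A=0 B=0)
Step 4: fill(A) -> (A=3 B=0)
Step 5: empty(A) -> (A=0 B=0)
Step 6: fill(B) -> (A=0 B=4)
Step 7: pour(B -> A) -> (A=3 B=1)
Step 8: fill(B) -> (A=3 B=4)
Step 9: empty(A) -> (A=0 B=4)
Step 10: empty(B) -> (A=0 B=0)

Answer: 0 0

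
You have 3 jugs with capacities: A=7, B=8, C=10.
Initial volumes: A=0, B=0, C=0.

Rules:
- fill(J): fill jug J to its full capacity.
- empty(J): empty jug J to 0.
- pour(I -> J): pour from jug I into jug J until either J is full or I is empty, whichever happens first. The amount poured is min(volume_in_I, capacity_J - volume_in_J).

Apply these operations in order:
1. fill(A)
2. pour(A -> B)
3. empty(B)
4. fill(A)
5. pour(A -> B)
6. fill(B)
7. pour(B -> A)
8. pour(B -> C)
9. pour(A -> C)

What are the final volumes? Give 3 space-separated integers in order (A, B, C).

Answer: 0 0 8

Derivation:
Step 1: fill(A) -> (A=7 B=0 C=0)
Step 2: pour(A -> B) -> (A=0 B=7 C=0)
Step 3: empty(B) -> (A=0 B=0 C=0)
Step 4: fill(A) -> (A=7 B=0 C=0)
Step 5: pour(A -> B) -> (A=0 B=7 C=0)
Step 6: fill(B) -> (A=0 B=8 C=0)
Step 7: pour(B -> A) -> (A=7 B=1 C=0)
Step 8: pour(B -> C) -> (A=7 B=0 C=1)
Step 9: pour(A -> C) -> (A=0 B=0 C=8)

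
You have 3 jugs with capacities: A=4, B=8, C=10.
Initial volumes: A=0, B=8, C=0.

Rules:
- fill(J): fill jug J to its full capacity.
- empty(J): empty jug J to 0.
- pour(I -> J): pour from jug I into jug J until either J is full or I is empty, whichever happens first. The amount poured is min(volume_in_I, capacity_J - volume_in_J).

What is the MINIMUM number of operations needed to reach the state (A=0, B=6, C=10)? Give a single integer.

BFS from (A=0, B=8, C=0). One shortest path:
  1. pour(B -> C) -> (A=0 B=0 C=8)
  2. fill(B) -> (A=0 B=8 C=8)
  3. pour(B -> C) -> (A=0 B=6 C=10)
Reached target in 3 moves.

Answer: 3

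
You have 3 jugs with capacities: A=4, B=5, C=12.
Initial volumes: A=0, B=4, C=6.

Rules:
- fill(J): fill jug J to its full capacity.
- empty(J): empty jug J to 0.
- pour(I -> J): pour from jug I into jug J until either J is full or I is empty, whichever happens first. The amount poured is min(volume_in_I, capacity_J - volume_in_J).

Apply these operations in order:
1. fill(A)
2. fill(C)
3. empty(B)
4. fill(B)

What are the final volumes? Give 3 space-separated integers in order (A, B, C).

Step 1: fill(A) -> (A=4 B=4 C=6)
Step 2: fill(C) -> (A=4 B=4 C=12)
Step 3: empty(B) -> (A=4 B=0 C=12)
Step 4: fill(B) -> (A=4 B=5 C=12)

Answer: 4 5 12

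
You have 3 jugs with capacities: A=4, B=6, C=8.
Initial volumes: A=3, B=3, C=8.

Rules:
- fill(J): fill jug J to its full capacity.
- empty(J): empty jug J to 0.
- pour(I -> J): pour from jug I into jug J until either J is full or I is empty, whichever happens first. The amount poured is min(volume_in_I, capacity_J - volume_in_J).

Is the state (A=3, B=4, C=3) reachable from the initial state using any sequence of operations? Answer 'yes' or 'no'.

BFS explored all 210 reachable states.
Reachable set includes: (0,0,0), (0,0,1), (0,0,2), (0,0,3), (0,0,4), (0,0,5), (0,0,6), (0,0,7), (0,0,8), (0,1,0), (0,1,1), (0,1,2) ...
Target (A=3, B=4, C=3) not in reachable set → no.

Answer: no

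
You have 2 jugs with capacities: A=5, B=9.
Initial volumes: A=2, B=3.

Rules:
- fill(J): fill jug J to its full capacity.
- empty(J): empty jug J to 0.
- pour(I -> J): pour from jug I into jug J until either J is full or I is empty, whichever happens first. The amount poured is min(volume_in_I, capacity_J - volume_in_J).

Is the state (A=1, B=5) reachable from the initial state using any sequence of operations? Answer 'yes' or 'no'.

BFS explored all 29 reachable states.
Reachable set includes: (0,0), (0,1), (0,2), (0,3), (0,4), (0,5), (0,6), (0,7), (0,8), (0,9), (1,0), (1,9) ...
Target (A=1, B=5) not in reachable set → no.

Answer: no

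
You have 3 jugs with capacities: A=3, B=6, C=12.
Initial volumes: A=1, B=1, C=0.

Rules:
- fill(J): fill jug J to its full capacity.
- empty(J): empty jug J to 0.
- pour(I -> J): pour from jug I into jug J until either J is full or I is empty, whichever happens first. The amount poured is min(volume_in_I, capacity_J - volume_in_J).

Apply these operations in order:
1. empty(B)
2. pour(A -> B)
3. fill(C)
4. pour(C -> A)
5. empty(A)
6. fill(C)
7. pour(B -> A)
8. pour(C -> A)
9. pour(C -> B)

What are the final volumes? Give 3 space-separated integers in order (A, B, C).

Step 1: empty(B) -> (A=1 B=0 C=0)
Step 2: pour(A -> B) -> (A=0 B=1 C=0)
Step 3: fill(C) -> (A=0 B=1 C=12)
Step 4: pour(C -> A) -> (A=3 B=1 C=9)
Step 5: empty(A) -> (A=0 B=1 C=9)
Step 6: fill(C) -> (A=0 B=1 C=12)
Step 7: pour(B -> A) -> (A=1 B=0 C=12)
Step 8: pour(C -> A) -> (A=3 B=0 C=10)
Step 9: pour(C -> B) -> (A=3 B=6 C=4)

Answer: 3 6 4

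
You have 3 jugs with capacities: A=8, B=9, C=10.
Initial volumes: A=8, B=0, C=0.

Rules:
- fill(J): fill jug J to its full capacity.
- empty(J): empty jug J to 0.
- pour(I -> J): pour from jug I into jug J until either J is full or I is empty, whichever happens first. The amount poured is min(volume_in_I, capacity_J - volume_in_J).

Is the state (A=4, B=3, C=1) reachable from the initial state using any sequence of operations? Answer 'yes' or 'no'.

Answer: no

Derivation:
BFS explored all 486 reachable states.
Reachable set includes: (0,0,0), (0,0,1), (0,0,2), (0,0,3), (0,0,4), (0,0,5), (0,0,6), (0,0,7), (0,0,8), (0,0,9), (0,0,10), (0,1,0) ...
Target (A=4, B=3, C=1) not in reachable set → no.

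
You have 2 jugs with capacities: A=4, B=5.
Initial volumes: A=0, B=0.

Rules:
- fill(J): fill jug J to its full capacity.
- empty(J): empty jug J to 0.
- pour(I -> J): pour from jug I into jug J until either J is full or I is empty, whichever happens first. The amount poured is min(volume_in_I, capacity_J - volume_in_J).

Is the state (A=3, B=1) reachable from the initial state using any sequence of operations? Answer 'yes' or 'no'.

BFS explored all 18 reachable states.
Reachable set includes: (0,0), (0,1), (0,2), (0,3), (0,4), (0,5), (1,0), (1,5), (2,0), (2,5), (3,0), (3,5) ...
Target (A=3, B=1) not in reachable set → no.

Answer: no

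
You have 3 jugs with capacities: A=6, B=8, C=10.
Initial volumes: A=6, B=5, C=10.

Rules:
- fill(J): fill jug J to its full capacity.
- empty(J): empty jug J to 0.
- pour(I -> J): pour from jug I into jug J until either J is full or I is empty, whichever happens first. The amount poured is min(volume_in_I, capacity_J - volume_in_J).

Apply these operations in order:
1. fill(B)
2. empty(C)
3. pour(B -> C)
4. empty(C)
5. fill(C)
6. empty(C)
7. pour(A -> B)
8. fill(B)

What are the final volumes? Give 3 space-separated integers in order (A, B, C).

Answer: 0 8 0

Derivation:
Step 1: fill(B) -> (A=6 B=8 C=10)
Step 2: empty(C) -> (A=6 B=8 C=0)
Step 3: pour(B -> C) -> (A=6 B=0 C=8)
Step 4: empty(C) -> (A=6 B=0 C=0)
Step 5: fill(C) -> (A=6 B=0 C=10)
Step 6: empty(C) -> (A=6 B=0 C=0)
Step 7: pour(A -> B) -> (A=0 B=6 C=0)
Step 8: fill(B) -> (A=0 B=8 C=0)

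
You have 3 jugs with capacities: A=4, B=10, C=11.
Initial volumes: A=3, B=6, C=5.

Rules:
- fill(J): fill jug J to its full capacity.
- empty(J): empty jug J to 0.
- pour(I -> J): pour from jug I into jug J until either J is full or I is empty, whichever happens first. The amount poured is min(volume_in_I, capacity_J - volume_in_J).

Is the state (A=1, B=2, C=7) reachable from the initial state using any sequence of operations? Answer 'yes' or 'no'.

BFS explored all 391 reachable states.
Reachable set includes: (0,0,0), (0,0,1), (0,0,2), (0,0,3), (0,0,4), (0,0,5), (0,0,6), (0,0,7), (0,0,8), (0,0,9), (0,0,10), (0,0,11) ...
Target (A=1, B=2, C=7) not in reachable set → no.

Answer: no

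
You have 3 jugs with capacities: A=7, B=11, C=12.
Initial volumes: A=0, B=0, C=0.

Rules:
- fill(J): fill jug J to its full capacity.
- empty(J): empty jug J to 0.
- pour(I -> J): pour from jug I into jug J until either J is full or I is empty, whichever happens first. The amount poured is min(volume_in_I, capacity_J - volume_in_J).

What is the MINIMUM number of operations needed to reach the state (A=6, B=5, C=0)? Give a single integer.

Answer: 8

Derivation:
BFS from (A=0, B=0, C=0). One shortest path:
  1. fill(A) -> (A=7 B=0 C=0)
  2. fill(B) -> (A=7 B=11 C=0)
  3. pour(A -> C) -> (A=0 B=11 C=7)
  4. pour(B -> C) -> (A=0 B=6 C=12)
  5. pour(C -> A) -> (A=7 B=6 C=5)
  6. empty(A) -> (A=0 B=6 C=5)
  7. pour(B -> A) -> (A=6 B=0 C=5)
  8. pour(C -> B) -> (A=6 B=5 C=0)
Reached target in 8 moves.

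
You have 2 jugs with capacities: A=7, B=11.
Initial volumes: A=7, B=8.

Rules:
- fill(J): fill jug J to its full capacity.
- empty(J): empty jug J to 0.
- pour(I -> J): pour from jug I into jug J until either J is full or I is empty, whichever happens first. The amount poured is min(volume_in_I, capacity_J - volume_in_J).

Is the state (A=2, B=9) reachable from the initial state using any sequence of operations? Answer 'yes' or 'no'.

BFS explored all 36 reachable states.
Reachable set includes: (0,0), (0,1), (0,2), (0,3), (0,4), (0,5), (0,6), (0,7), (0,8), (0,9), (0,10), (0,11) ...
Target (A=2, B=9) not in reachable set → no.

Answer: no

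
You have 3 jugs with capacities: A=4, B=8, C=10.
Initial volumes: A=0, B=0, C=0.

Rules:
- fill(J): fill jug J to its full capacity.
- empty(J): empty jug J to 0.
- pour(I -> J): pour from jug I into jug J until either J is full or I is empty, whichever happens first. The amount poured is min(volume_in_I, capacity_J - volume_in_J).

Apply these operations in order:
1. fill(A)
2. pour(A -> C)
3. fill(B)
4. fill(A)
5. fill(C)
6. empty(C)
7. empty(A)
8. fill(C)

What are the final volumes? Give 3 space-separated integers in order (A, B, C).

Step 1: fill(A) -> (A=4 B=0 C=0)
Step 2: pour(A -> C) -> (A=0 B=0 C=4)
Step 3: fill(B) -> (A=0 B=8 C=4)
Step 4: fill(A) -> (A=4 B=8 C=4)
Step 5: fill(C) -> (A=4 B=8 C=10)
Step 6: empty(C) -> (A=4 B=8 C=0)
Step 7: empty(A) -> (A=0 B=8 C=0)
Step 8: fill(C) -> (A=0 B=8 C=10)

Answer: 0 8 10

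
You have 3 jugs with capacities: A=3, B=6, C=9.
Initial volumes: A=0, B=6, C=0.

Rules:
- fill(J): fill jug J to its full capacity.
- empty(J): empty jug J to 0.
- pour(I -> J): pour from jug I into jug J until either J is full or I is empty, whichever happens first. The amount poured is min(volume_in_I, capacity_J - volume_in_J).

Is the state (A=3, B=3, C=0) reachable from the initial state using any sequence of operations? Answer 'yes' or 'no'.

BFS from (A=0, B=6, C=0):
  1. pour(B -> A) -> (A=3 B=3 C=0)
Target reached → yes.

Answer: yes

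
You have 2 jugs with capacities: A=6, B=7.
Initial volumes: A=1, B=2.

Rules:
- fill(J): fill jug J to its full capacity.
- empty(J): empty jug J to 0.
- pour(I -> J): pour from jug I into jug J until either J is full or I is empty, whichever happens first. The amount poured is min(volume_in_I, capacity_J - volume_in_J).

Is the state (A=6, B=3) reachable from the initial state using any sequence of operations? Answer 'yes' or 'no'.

Answer: yes

Derivation:
BFS from (A=1, B=2):
  1. pour(A -> B) -> (A=0 B=3)
  2. fill(A) -> (A=6 B=3)
Target reached → yes.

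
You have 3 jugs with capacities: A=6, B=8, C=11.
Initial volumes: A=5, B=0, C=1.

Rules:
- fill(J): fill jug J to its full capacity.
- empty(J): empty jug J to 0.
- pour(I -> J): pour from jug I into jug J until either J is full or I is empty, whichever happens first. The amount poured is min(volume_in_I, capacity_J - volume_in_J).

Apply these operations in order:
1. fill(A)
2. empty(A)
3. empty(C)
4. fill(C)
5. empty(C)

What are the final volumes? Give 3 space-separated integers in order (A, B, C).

Answer: 0 0 0

Derivation:
Step 1: fill(A) -> (A=6 B=0 C=1)
Step 2: empty(A) -> (A=0 B=0 C=1)
Step 3: empty(C) -> (A=0 B=0 C=0)
Step 4: fill(C) -> (A=0 B=0 C=11)
Step 5: empty(C) -> (A=0 B=0 C=0)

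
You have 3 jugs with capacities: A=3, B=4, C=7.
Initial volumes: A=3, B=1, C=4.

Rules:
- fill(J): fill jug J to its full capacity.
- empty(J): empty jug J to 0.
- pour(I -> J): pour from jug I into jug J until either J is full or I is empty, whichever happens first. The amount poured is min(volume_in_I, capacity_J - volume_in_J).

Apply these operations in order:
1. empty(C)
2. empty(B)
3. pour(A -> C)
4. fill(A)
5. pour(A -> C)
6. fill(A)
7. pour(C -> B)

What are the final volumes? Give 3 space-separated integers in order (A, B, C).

Answer: 3 4 2

Derivation:
Step 1: empty(C) -> (A=3 B=1 C=0)
Step 2: empty(B) -> (A=3 B=0 C=0)
Step 3: pour(A -> C) -> (A=0 B=0 C=3)
Step 4: fill(A) -> (A=3 B=0 C=3)
Step 5: pour(A -> C) -> (A=0 B=0 C=6)
Step 6: fill(A) -> (A=3 B=0 C=6)
Step 7: pour(C -> B) -> (A=3 B=4 C=2)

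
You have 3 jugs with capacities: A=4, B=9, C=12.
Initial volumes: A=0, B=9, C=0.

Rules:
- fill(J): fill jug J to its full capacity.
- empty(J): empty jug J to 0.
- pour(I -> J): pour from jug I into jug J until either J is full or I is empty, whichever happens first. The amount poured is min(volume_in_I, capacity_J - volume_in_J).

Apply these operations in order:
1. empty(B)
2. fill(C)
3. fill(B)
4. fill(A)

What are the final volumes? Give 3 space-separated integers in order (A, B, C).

Answer: 4 9 12

Derivation:
Step 1: empty(B) -> (A=0 B=0 C=0)
Step 2: fill(C) -> (A=0 B=0 C=12)
Step 3: fill(B) -> (A=0 B=9 C=12)
Step 4: fill(A) -> (A=4 B=9 C=12)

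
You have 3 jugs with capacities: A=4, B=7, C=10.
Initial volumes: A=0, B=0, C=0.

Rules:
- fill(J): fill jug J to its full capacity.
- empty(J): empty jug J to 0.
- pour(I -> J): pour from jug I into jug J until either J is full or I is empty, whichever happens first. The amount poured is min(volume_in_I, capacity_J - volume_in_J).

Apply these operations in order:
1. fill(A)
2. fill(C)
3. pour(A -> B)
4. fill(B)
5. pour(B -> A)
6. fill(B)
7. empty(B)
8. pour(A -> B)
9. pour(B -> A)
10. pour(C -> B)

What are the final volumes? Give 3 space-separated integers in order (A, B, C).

Answer: 4 7 3

Derivation:
Step 1: fill(A) -> (A=4 B=0 C=0)
Step 2: fill(C) -> (A=4 B=0 C=10)
Step 3: pour(A -> B) -> (A=0 B=4 C=10)
Step 4: fill(B) -> (A=0 B=7 C=10)
Step 5: pour(B -> A) -> (A=4 B=3 C=10)
Step 6: fill(B) -> (A=4 B=7 C=10)
Step 7: empty(B) -> (A=4 B=0 C=10)
Step 8: pour(A -> B) -> (A=0 B=4 C=10)
Step 9: pour(B -> A) -> (A=4 B=0 C=10)
Step 10: pour(C -> B) -> (A=4 B=7 C=3)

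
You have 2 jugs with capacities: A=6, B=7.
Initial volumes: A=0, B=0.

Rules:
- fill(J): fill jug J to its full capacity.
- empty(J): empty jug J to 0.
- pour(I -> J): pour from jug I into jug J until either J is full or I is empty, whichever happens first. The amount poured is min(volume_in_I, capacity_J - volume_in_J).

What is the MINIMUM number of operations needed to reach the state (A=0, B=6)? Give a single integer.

Answer: 2

Derivation:
BFS from (A=0, B=0). One shortest path:
  1. fill(A) -> (A=6 B=0)
  2. pour(A -> B) -> (A=0 B=6)
Reached target in 2 moves.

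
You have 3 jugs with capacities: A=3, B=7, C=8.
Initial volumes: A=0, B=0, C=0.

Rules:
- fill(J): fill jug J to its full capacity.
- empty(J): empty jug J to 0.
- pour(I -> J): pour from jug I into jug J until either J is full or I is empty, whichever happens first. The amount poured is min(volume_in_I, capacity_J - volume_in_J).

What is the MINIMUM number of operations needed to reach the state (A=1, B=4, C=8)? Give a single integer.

Answer: 6

Derivation:
BFS from (A=0, B=0, C=0). One shortest path:
  1. fill(C) -> (A=0 B=0 C=8)
  2. pour(C -> B) -> (A=0 B=7 C=1)
  3. pour(B -> A) -> (A=3 B=4 C=1)
  4. empty(A) -> (A=0 B=4 C=1)
  5. pour(C -> A) -> (A=1 B=4 C=0)
  6. fill(C) -> (A=1 B=4 C=8)
Reached target in 6 moves.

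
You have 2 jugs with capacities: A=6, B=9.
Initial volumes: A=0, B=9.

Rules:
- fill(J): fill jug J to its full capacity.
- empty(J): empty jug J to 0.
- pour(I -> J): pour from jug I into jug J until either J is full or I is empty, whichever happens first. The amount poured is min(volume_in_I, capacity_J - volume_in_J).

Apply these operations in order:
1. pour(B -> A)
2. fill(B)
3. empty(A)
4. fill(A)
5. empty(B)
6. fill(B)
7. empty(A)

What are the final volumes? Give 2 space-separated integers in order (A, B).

Answer: 0 9

Derivation:
Step 1: pour(B -> A) -> (A=6 B=3)
Step 2: fill(B) -> (A=6 B=9)
Step 3: empty(A) -> (A=0 B=9)
Step 4: fill(A) -> (A=6 B=9)
Step 5: empty(B) -> (A=6 B=0)
Step 6: fill(B) -> (A=6 B=9)
Step 7: empty(A) -> (A=0 B=9)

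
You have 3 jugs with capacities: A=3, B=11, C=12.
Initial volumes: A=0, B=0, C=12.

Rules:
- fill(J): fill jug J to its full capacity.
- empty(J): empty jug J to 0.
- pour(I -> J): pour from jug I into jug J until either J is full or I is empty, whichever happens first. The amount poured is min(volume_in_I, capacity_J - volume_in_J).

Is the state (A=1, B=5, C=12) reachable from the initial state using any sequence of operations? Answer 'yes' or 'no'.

Answer: yes

Derivation:
BFS from (A=0, B=0, C=12):
  1. pour(C -> B) -> (A=0 B=11 C=1)
  2. pour(B -> A) -> (A=3 B=8 C=1)
  3. empty(A) -> (A=0 B=8 C=1)
  4. pour(B -> A) -> (A=3 B=5 C=1)
  5. empty(A) -> (A=0 B=5 C=1)
  6. pour(C -> A) -> (A=1 B=5 C=0)
  7. fill(C) -> (A=1 B=5 C=12)
Target reached → yes.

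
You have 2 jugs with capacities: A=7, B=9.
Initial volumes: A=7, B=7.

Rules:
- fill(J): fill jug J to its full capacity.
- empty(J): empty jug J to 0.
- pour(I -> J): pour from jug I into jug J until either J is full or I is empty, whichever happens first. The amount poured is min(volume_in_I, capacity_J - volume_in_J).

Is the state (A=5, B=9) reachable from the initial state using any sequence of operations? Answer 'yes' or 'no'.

BFS from (A=7, B=7):
  1. pour(A -> B) -> (A=5 B=9)
Target reached → yes.

Answer: yes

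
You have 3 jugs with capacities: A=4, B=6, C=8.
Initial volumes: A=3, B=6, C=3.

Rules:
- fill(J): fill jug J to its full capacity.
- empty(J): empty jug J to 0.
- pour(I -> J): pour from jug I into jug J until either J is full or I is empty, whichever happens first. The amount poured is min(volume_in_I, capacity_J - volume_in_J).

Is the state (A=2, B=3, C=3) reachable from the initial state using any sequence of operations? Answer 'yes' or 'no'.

BFS explored all 210 reachable states.
Reachable set includes: (0,0,0), (0,0,1), (0,0,2), (0,0,3), (0,0,4), (0,0,5), (0,0,6), (0,0,7), (0,0,8), (0,1,0), (0,1,1), (0,1,2) ...
Target (A=2, B=3, C=3) not in reachable set → no.

Answer: no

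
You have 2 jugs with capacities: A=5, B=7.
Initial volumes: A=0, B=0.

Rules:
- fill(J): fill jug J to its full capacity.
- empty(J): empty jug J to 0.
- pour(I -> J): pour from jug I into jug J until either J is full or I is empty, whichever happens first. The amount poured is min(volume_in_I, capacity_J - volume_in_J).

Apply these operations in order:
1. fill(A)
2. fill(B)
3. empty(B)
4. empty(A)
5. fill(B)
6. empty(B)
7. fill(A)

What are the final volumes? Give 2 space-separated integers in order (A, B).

Answer: 5 0

Derivation:
Step 1: fill(A) -> (A=5 B=0)
Step 2: fill(B) -> (A=5 B=7)
Step 3: empty(B) -> (A=5 B=0)
Step 4: empty(A) -> (A=0 B=0)
Step 5: fill(B) -> (A=0 B=7)
Step 6: empty(B) -> (A=0 B=0)
Step 7: fill(A) -> (A=5 B=0)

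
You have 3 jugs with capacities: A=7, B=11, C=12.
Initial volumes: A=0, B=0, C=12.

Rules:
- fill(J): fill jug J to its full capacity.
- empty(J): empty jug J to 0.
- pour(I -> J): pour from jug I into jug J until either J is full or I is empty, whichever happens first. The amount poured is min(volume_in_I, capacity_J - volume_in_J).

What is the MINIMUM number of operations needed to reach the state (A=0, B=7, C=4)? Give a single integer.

Answer: 5

Derivation:
BFS from (A=0, B=0, C=12). One shortest path:
  1. fill(B) -> (A=0 B=11 C=12)
  2. empty(C) -> (A=0 B=11 C=0)
  3. pour(B -> A) -> (A=7 B=4 C=0)
  4. pour(B -> C) -> (A=7 B=0 C=4)
  5. pour(A -> B) -> (A=0 B=7 C=4)
Reached target in 5 moves.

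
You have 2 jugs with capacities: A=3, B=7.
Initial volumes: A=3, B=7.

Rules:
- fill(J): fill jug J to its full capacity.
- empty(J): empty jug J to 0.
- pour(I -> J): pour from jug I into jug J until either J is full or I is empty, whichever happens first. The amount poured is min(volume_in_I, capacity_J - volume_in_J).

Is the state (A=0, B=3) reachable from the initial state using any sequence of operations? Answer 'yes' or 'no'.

Answer: yes

Derivation:
BFS from (A=3, B=7):
  1. empty(B) -> (A=3 B=0)
  2. pour(A -> B) -> (A=0 B=3)
Target reached → yes.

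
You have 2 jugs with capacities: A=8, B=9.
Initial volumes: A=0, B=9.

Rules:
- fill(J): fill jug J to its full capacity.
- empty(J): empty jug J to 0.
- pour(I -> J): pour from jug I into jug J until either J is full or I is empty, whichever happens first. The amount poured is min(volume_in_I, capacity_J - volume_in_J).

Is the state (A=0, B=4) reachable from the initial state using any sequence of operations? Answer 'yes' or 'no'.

Answer: yes

Derivation:
BFS from (A=0, B=9):
  1. pour(B -> A) -> (A=8 B=1)
  2. empty(A) -> (A=0 B=1)
  3. pour(B -> A) -> (A=1 B=0)
  4. fill(B) -> (A=1 B=9)
  5. pour(B -> A) -> (A=8 B=2)
  6. empty(A) -> (A=0 B=2)
  7. pour(B -> A) -> (A=2 B=0)
  8. fill(B) -> (A=2 B=9)
  9. pour(B -> A) -> (A=8 B=3)
  10. empty(A) -> (A=0 B=3)
  11. pour(B -> A) -> (A=3 B=0)
  12. fill(B) -> (A=3 B=9)
  13. pour(B -> A) -> (A=8 B=4)
  14. empty(A) -> (A=0 B=4)
Target reached → yes.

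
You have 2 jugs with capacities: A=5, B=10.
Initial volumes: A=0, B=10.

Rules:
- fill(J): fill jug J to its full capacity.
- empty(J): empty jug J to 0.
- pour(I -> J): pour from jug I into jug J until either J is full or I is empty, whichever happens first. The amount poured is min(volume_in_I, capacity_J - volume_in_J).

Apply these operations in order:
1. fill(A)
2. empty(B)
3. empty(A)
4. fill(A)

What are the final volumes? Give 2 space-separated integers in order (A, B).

Answer: 5 0

Derivation:
Step 1: fill(A) -> (A=5 B=10)
Step 2: empty(B) -> (A=5 B=0)
Step 3: empty(A) -> (A=0 B=0)
Step 4: fill(A) -> (A=5 B=0)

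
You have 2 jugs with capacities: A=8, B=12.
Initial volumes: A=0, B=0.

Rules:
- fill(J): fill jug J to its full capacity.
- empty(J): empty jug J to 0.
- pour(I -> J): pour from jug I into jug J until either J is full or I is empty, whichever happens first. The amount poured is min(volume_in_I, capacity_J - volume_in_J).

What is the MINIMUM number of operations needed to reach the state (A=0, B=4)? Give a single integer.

Answer: 3

Derivation:
BFS from (A=0, B=0). One shortest path:
  1. fill(B) -> (A=0 B=12)
  2. pour(B -> A) -> (A=8 B=4)
  3. empty(A) -> (A=0 B=4)
Reached target in 3 moves.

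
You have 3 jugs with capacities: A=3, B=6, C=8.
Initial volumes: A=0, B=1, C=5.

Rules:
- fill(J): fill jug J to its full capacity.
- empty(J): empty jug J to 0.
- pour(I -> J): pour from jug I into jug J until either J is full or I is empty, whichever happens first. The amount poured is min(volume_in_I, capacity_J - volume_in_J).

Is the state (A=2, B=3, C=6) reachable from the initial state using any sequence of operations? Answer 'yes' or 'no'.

Answer: no

Derivation:
BFS explored all 182 reachable states.
Reachable set includes: (0,0,0), (0,0,1), (0,0,2), (0,0,3), (0,0,4), (0,0,5), (0,0,6), (0,0,7), (0,0,8), (0,1,0), (0,1,1), (0,1,2) ...
Target (A=2, B=3, C=6) not in reachable set → no.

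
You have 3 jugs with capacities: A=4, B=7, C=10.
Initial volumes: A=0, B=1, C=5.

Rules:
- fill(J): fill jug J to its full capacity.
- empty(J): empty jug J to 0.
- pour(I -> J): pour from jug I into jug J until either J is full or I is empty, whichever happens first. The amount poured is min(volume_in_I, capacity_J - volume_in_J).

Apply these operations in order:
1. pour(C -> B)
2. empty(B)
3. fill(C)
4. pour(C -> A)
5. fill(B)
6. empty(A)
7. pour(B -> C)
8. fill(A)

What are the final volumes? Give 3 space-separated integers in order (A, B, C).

Step 1: pour(C -> B) -> (A=0 B=6 C=0)
Step 2: empty(B) -> (A=0 B=0 C=0)
Step 3: fill(C) -> (A=0 B=0 C=10)
Step 4: pour(C -> A) -> (A=4 B=0 C=6)
Step 5: fill(B) -> (A=4 B=7 C=6)
Step 6: empty(A) -> (A=0 B=7 C=6)
Step 7: pour(B -> C) -> (A=0 B=3 C=10)
Step 8: fill(A) -> (A=4 B=3 C=10)

Answer: 4 3 10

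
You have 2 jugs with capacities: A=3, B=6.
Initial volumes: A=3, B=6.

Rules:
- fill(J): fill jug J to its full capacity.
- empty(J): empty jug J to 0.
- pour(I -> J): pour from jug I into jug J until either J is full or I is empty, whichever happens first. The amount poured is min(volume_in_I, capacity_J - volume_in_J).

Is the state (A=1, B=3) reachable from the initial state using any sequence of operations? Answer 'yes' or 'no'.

BFS explored all 6 reachable states.
Reachable set includes: (0,0), (0,3), (0,6), (3,0), (3,3), (3,6)
Target (A=1, B=3) not in reachable set → no.

Answer: no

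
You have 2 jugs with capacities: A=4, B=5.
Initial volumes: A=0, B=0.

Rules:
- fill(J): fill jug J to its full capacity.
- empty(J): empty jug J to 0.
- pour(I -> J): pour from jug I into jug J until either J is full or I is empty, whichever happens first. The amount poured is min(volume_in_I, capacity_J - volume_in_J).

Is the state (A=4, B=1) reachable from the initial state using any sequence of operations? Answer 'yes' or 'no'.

Answer: yes

Derivation:
BFS from (A=0, B=0):
  1. fill(B) -> (A=0 B=5)
  2. pour(B -> A) -> (A=4 B=1)
Target reached → yes.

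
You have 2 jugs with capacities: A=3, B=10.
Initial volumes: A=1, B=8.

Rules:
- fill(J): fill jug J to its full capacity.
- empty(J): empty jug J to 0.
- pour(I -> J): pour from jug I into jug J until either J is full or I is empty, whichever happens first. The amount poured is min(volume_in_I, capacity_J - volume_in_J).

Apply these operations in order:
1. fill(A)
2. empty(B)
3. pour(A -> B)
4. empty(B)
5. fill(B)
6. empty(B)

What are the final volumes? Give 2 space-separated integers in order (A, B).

Step 1: fill(A) -> (A=3 B=8)
Step 2: empty(B) -> (A=3 B=0)
Step 3: pour(A -> B) -> (A=0 B=3)
Step 4: empty(B) -> (A=0 B=0)
Step 5: fill(B) -> (A=0 B=10)
Step 6: empty(B) -> (A=0 B=0)

Answer: 0 0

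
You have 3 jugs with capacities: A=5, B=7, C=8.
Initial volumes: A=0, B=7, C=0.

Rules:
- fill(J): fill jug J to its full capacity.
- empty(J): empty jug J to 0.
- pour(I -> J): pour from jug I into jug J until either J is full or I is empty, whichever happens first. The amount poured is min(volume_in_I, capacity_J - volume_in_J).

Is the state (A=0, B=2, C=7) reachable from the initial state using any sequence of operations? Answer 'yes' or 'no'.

Answer: yes

Derivation:
BFS from (A=0, B=7, C=0):
  1. pour(B -> C) -> (A=0 B=0 C=7)
  2. fill(B) -> (A=0 B=7 C=7)
  3. pour(B -> A) -> (A=5 B=2 C=7)
  4. empty(A) -> (A=0 B=2 C=7)
Target reached → yes.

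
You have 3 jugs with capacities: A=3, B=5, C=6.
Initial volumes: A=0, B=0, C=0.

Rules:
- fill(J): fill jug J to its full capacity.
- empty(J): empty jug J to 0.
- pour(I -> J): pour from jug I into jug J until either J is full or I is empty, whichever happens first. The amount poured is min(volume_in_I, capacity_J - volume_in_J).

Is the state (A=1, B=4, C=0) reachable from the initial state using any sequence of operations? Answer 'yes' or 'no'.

Answer: yes

Derivation:
BFS from (A=0, B=0, C=0):
  1. fill(C) -> (A=0 B=0 C=6)
  2. pour(C -> B) -> (A=0 B=5 C=1)
  3. pour(C -> A) -> (A=1 B=5 C=0)
  4. pour(B -> C) -> (A=1 B=0 C=5)
  5. fill(B) -> (A=1 B=5 C=5)
  6. pour(B -> C) -> (A=1 B=4 C=6)
  7. empty(C) -> (A=1 B=4 C=0)
Target reached → yes.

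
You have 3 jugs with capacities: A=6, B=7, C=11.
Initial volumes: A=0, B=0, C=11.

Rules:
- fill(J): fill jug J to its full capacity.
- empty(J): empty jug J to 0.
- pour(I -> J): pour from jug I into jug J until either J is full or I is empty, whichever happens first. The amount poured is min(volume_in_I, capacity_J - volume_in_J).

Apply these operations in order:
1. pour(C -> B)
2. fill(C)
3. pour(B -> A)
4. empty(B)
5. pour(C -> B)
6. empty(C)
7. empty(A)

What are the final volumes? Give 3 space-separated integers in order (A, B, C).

Answer: 0 7 0

Derivation:
Step 1: pour(C -> B) -> (A=0 B=7 C=4)
Step 2: fill(C) -> (A=0 B=7 C=11)
Step 3: pour(B -> A) -> (A=6 B=1 C=11)
Step 4: empty(B) -> (A=6 B=0 C=11)
Step 5: pour(C -> B) -> (A=6 B=7 C=4)
Step 6: empty(C) -> (A=6 B=7 C=0)
Step 7: empty(A) -> (A=0 B=7 C=0)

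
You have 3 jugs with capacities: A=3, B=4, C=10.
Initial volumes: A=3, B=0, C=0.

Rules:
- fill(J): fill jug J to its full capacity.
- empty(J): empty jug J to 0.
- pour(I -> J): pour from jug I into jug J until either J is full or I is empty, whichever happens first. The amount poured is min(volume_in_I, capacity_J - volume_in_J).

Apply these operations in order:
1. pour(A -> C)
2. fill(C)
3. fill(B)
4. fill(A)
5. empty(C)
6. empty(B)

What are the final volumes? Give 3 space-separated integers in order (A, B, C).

Step 1: pour(A -> C) -> (A=0 B=0 C=3)
Step 2: fill(C) -> (A=0 B=0 C=10)
Step 3: fill(B) -> (A=0 B=4 C=10)
Step 4: fill(A) -> (A=3 B=4 C=10)
Step 5: empty(C) -> (A=3 B=4 C=0)
Step 6: empty(B) -> (A=3 B=0 C=0)

Answer: 3 0 0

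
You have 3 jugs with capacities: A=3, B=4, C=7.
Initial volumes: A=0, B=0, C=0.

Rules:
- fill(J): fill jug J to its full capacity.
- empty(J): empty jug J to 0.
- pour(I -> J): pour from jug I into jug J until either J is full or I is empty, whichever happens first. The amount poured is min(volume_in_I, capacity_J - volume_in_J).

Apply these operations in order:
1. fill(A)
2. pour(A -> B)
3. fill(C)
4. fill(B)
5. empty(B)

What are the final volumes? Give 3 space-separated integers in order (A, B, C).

Answer: 0 0 7

Derivation:
Step 1: fill(A) -> (A=3 B=0 C=0)
Step 2: pour(A -> B) -> (A=0 B=3 C=0)
Step 3: fill(C) -> (A=0 B=3 C=7)
Step 4: fill(B) -> (A=0 B=4 C=7)
Step 5: empty(B) -> (A=0 B=0 C=7)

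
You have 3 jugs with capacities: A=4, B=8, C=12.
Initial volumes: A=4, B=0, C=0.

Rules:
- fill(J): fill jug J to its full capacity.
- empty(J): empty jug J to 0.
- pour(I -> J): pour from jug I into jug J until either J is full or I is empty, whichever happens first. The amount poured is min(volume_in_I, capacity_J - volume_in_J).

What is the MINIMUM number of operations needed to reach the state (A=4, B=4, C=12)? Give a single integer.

BFS from (A=4, B=0, C=0). One shortest path:
  1. fill(C) -> (A=4 B=0 C=12)
  2. pour(A -> B) -> (A=0 B=4 C=12)
  3. fill(A) -> (A=4 B=4 C=12)
Reached target in 3 moves.

Answer: 3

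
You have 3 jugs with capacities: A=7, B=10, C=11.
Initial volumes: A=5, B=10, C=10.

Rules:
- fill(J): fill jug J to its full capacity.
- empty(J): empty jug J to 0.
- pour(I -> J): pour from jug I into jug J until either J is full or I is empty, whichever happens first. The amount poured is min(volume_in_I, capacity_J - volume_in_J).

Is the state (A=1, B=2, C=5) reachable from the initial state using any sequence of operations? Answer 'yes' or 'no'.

Answer: no

Derivation:
BFS explored all 516 reachable states.
Reachable set includes: (0,0,0), (0,0,1), (0,0,2), (0,0,3), (0,0,4), (0,0,5), (0,0,6), (0,0,7), (0,0,8), (0,0,9), (0,0,10), (0,0,11) ...
Target (A=1, B=2, C=5) not in reachable set → no.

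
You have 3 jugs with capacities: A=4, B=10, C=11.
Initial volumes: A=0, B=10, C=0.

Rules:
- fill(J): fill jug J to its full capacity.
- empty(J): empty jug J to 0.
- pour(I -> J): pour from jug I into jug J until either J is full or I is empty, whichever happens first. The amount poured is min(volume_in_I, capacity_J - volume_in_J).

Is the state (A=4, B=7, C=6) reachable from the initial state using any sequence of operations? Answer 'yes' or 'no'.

BFS from (A=0, B=10, C=0):
  1. empty(B) -> (A=0 B=0 C=0)
  2. fill(C) -> (A=0 B=0 C=11)
  3. pour(C -> B) -> (A=0 B=10 C=1)
  4. pour(B -> A) -> (A=4 B=6 C=1)
  5. empty(A) -> (A=0 B=6 C=1)
  6. pour(C -> A) -> (A=1 B=6 C=0)
  7. pour(B -> C) -> (A=1 B=0 C=6)
  8. fill(B) -> (A=1 B=10 C=6)
  9. pour(B -> A) -> (A=4 B=7 C=6)
Target reached → yes.

Answer: yes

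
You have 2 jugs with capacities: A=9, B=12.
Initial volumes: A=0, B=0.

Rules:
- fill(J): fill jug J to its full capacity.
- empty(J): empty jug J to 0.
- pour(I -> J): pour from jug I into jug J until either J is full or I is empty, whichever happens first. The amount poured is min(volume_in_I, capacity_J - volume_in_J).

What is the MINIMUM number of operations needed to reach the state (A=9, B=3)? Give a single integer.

Answer: 2

Derivation:
BFS from (A=0, B=0). One shortest path:
  1. fill(B) -> (A=0 B=12)
  2. pour(B -> A) -> (A=9 B=3)
Reached target in 2 moves.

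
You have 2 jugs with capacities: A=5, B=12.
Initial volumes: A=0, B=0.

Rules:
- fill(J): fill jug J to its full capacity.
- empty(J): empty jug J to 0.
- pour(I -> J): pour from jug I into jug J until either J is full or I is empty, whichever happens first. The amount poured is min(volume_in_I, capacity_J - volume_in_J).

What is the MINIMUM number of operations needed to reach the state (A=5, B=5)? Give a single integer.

Answer: 3

Derivation:
BFS from (A=0, B=0). One shortest path:
  1. fill(A) -> (A=5 B=0)
  2. pour(A -> B) -> (A=0 B=5)
  3. fill(A) -> (A=5 B=5)
Reached target in 3 moves.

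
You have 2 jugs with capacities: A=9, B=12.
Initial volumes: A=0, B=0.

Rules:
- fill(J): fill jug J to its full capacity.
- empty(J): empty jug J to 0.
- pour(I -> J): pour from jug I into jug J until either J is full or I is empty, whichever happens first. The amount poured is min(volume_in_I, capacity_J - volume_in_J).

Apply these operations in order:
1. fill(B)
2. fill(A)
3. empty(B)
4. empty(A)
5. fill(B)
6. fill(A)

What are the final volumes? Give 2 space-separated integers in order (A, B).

Step 1: fill(B) -> (A=0 B=12)
Step 2: fill(A) -> (A=9 B=12)
Step 3: empty(B) -> (A=9 B=0)
Step 4: empty(A) -> (A=0 B=0)
Step 5: fill(B) -> (A=0 B=12)
Step 6: fill(A) -> (A=9 B=12)

Answer: 9 12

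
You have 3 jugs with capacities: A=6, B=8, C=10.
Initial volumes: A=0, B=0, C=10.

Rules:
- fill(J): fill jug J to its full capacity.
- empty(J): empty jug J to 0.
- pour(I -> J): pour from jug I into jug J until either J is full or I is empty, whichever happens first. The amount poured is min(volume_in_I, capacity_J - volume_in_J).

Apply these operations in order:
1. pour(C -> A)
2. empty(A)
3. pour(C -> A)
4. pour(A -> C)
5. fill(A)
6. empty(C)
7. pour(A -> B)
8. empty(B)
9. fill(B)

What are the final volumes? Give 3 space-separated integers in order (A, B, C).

Answer: 0 8 0

Derivation:
Step 1: pour(C -> A) -> (A=6 B=0 C=4)
Step 2: empty(A) -> (A=0 B=0 C=4)
Step 3: pour(C -> A) -> (A=4 B=0 C=0)
Step 4: pour(A -> C) -> (A=0 B=0 C=4)
Step 5: fill(A) -> (A=6 B=0 C=4)
Step 6: empty(C) -> (A=6 B=0 C=0)
Step 7: pour(A -> B) -> (A=0 B=6 C=0)
Step 8: empty(B) -> (A=0 B=0 C=0)
Step 9: fill(B) -> (A=0 B=8 C=0)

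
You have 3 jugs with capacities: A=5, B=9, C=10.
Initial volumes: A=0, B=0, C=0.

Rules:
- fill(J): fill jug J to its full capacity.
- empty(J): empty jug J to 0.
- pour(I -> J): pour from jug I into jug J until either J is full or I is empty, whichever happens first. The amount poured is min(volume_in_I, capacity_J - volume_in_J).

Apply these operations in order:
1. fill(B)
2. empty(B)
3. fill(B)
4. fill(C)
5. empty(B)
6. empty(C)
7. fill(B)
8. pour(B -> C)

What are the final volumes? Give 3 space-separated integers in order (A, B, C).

Answer: 0 0 9

Derivation:
Step 1: fill(B) -> (A=0 B=9 C=0)
Step 2: empty(B) -> (A=0 B=0 C=0)
Step 3: fill(B) -> (A=0 B=9 C=0)
Step 4: fill(C) -> (A=0 B=9 C=10)
Step 5: empty(B) -> (A=0 B=0 C=10)
Step 6: empty(C) -> (A=0 B=0 C=0)
Step 7: fill(B) -> (A=0 B=9 C=0)
Step 8: pour(B -> C) -> (A=0 B=0 C=9)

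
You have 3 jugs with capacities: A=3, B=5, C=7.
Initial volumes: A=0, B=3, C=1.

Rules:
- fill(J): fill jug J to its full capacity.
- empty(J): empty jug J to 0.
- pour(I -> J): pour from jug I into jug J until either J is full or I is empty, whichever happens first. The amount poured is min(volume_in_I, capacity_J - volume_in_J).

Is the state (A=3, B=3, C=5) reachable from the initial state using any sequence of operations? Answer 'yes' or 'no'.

BFS from (A=0, B=3, C=1):
  1. pour(C -> A) -> (A=1 B=3 C=0)
  2. fill(C) -> (A=1 B=3 C=7)
  3. pour(C -> A) -> (A=3 B=3 C=5)
Target reached → yes.

Answer: yes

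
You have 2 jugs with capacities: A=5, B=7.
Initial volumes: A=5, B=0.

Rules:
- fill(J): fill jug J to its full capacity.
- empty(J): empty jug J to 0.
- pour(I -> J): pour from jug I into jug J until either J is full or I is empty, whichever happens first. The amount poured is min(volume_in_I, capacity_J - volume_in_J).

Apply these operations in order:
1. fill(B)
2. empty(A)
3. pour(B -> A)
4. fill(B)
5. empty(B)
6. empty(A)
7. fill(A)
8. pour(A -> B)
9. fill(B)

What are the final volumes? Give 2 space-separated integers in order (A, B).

Answer: 0 7

Derivation:
Step 1: fill(B) -> (A=5 B=7)
Step 2: empty(A) -> (A=0 B=7)
Step 3: pour(B -> A) -> (A=5 B=2)
Step 4: fill(B) -> (A=5 B=7)
Step 5: empty(B) -> (A=5 B=0)
Step 6: empty(A) -> (A=0 B=0)
Step 7: fill(A) -> (A=5 B=0)
Step 8: pour(A -> B) -> (A=0 B=5)
Step 9: fill(B) -> (A=0 B=7)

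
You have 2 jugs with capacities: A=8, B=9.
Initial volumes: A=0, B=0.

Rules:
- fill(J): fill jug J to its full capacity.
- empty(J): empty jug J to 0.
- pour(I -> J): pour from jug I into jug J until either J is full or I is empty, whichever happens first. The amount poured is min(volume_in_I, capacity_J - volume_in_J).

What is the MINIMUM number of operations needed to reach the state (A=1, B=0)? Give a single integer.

Answer: 4

Derivation:
BFS from (A=0, B=0). One shortest path:
  1. fill(B) -> (A=0 B=9)
  2. pour(B -> A) -> (A=8 B=1)
  3. empty(A) -> (A=0 B=1)
  4. pour(B -> A) -> (A=1 B=0)
Reached target in 4 moves.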